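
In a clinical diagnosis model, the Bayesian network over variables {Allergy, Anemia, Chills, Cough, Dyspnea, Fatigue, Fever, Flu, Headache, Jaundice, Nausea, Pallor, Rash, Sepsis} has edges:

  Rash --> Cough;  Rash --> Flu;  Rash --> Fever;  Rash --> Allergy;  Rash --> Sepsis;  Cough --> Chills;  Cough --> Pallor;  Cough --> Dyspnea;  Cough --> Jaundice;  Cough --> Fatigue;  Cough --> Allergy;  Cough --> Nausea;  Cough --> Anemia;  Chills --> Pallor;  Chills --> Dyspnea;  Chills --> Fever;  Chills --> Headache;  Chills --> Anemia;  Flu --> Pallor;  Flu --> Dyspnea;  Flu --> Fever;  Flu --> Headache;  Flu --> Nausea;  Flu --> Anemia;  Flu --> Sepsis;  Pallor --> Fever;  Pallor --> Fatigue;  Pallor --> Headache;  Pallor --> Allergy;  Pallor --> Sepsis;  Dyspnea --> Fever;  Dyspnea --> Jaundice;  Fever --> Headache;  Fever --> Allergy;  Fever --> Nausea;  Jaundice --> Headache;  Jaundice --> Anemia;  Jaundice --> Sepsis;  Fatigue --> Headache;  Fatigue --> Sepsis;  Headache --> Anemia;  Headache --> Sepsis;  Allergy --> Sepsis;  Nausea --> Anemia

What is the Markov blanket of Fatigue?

Fatigue has parents Cough, Pallor.
Ch(Fatigue) = {Headache, Sepsis}.
Other parents of Fatigue's children:
  parents(Headache) \ {Fatigue} = {Chills, Fever, Flu, Jaundice, Pallor}.
  Sepsis's other parents are Allergy, Flu, Headache, Jaundice, Pallor, Rash.
Union: {Cough, Pallor} ∪ {Headache, Sepsis} ∪ {Allergy, Chills, Fever, Flu, Headache, Jaundice, Pallor, Rash} = {Allergy, Chills, Cough, Fever, Flu, Headache, Jaundice, Pallor, Rash, Sepsis}.

{Allergy, Chills, Cough, Fever, Flu, Headache, Jaundice, Pallor, Rash, Sepsis}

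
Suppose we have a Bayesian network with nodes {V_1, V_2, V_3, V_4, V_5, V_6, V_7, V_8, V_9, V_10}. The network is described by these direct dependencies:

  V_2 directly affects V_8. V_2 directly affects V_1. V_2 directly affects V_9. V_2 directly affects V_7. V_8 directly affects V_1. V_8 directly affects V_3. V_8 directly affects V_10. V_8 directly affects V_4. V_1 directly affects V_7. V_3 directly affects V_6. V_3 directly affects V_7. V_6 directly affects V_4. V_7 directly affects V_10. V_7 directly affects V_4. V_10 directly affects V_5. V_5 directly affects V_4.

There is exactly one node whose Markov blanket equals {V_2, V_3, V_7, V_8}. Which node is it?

The target node must have every member of {V_2, V_3, V_7, V_8} as a parent, child, or co-parent, and no others.
Parents of V_1: V_2, V_8; children: V_7; co-parents: V_2, V_3.
These exactly cover the given set, so the node is V_1.

V_1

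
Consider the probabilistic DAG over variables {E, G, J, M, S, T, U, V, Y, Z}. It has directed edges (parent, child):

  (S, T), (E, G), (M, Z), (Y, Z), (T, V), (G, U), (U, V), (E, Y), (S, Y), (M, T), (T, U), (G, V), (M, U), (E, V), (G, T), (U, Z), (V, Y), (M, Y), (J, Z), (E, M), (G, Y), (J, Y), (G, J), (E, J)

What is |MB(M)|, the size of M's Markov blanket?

M's children: T, U, Y, Z.
Parents of M: E.
Other parents of M's children:
  T also has parents G, S.
  U's other parents are G, T.
  parents(Y) \ {M} = {E, G, J, S, V}.
  parents(Z) \ {M} = {J, U, Y}.
MB(M) = {E, G, J, S, T, U, V, Y, Z}, which has 9 nodes.

9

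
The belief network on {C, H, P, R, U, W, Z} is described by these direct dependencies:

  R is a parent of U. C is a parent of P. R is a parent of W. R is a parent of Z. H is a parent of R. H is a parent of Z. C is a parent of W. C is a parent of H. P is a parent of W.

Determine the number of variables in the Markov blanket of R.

6

The Markov blanket of a node is its parents, its children, and the other parents of its children.
Pa(R) = {H}.
Ch(R) = {U, W, Z}.
Other parents of R's children:
  U has no other parent.
  W also has parents C, P.
  Z's other parent is H.
MB(R) = {C, H, P, U, W, Z}, which has 6 nodes.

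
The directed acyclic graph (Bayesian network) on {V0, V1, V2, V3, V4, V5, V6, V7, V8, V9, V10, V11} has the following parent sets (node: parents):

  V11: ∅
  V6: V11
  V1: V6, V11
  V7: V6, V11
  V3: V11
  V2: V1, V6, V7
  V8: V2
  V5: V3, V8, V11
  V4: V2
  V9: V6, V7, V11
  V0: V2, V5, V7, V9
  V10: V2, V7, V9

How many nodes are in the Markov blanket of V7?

Parents of V7: V6, V11.
V7 has children V0, V2, V9, V10.
Other parents of V7's children:
  V2's other parents are V1, V6.
  V9's other parents are V6, V11.
  V0 also has parents V2, V5, V9.
  V10's other parents are V2, V9.
MB(V7) = {V0, V1, V2, V5, V6, V9, V10, V11}, which has 8 nodes.

8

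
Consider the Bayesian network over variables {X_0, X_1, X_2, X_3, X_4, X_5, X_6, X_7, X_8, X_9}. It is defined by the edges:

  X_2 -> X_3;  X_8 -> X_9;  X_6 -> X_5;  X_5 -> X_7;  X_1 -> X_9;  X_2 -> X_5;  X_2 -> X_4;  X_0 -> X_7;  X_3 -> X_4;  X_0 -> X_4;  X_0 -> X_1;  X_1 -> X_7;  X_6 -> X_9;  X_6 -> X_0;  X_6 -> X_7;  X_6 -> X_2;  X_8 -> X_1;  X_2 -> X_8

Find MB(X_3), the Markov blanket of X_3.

X_3's parents: X_2.
Ch(X_3) = {X_4}.
Co-parents of X_3 (other parents of its children):
  X_4: X_0, X_2
Taking the union gives {X_0, X_2, X_4}.

{X_0, X_2, X_4}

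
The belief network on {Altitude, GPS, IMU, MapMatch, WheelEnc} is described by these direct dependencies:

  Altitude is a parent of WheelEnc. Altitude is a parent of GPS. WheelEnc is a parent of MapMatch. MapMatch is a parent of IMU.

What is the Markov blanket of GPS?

GPS's parents: Altitude.
GPS has no children.
With no children, GPS has no spouses; the co-parent set is empty.
Union: {Altitude} ∪ {} ∪ {} = {Altitude}.

{Altitude}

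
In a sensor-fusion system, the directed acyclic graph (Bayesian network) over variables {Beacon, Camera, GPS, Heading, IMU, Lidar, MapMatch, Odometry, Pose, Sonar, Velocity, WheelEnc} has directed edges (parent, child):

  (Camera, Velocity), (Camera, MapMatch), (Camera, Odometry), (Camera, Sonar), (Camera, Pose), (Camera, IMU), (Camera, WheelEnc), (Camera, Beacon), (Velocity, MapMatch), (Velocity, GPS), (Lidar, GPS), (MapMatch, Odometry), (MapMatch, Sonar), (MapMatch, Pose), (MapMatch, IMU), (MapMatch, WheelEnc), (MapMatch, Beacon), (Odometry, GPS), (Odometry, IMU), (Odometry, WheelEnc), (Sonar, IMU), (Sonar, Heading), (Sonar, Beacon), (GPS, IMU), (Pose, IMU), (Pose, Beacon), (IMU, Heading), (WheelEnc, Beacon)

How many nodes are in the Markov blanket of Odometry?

The Markov blanket of a node is its parents, its children, and the other parents of its children.
Odometry's parents: Camera, MapMatch.
Children of Odometry: GPS, IMU, WheelEnc.
Parents of each child, excluding Odometry:
  GPS: Lidar, Velocity
  IMU: Camera, GPS, MapMatch, Pose, Sonar
  WheelEnc: Camera, MapMatch
MB(Odometry) = {Camera, GPS, IMU, Lidar, MapMatch, Pose, Sonar, Velocity, WheelEnc}, which has 9 nodes.

9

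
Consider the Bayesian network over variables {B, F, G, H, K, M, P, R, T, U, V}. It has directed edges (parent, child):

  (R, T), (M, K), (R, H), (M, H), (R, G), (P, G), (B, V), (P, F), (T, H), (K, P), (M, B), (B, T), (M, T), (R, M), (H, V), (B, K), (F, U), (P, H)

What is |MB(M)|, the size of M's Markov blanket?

Parents of M: R.
M's children: B, H, K, T.
Parents of each child, excluding M:
  B has no other parent.
  parents(T) \ {M} = {B, R}.
  K also has parent B.
  H also has parents P, R, T.
MB(M) = {B, H, K, P, R, T}, which has 6 nodes.

6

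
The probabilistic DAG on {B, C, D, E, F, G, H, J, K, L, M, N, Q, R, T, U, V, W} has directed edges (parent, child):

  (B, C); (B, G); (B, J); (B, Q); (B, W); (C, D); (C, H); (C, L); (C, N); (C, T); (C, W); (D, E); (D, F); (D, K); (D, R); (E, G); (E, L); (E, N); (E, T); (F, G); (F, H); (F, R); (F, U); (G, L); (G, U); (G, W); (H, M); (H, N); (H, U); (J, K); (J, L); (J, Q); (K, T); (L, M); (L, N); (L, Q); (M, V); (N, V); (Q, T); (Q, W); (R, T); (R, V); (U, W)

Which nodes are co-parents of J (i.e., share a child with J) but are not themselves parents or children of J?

{C, D, E, G}

Children of J: K, L, Q.
  K: D
  L: C, E, G
  Q: B, L
Excluding nodes already adjacent to J (B, K, L, Q), the co-parent-only contribution is {C, D, E, G}.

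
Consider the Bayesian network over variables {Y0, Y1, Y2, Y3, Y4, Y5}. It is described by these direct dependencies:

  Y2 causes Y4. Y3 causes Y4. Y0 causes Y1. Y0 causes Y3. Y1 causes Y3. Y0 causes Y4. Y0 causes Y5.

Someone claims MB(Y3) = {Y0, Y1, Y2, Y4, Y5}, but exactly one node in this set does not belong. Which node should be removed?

Y5

Recall MB(v) = parents ∪ children ∪ spouses, where spouses are the other parents of v's children.
Pa(Y3) = {Y0, Y1}.
Ch(Y3) = {Y4}.
For each child, the remaining parents (spouses of Y3):
  Y4 also has parents Y0, Y2.
MB(Y3) = {Y0, Y1, Y2, Y4}.
Y5 is neither a parent, child, nor co-parent of Y3, so it does not belong.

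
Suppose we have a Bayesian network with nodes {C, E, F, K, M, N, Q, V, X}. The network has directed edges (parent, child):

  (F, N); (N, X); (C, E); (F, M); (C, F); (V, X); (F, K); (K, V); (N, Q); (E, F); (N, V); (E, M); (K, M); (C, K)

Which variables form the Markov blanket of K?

Pa(K) = {C, F}.
K has children M, V.
Co-parents of K (other parents of its children):
  M: E, F
  V: N
Union: {C, F} ∪ {M, V} ∪ {E, F, N} = {C, E, F, M, N, V}.

{C, E, F, M, N, V}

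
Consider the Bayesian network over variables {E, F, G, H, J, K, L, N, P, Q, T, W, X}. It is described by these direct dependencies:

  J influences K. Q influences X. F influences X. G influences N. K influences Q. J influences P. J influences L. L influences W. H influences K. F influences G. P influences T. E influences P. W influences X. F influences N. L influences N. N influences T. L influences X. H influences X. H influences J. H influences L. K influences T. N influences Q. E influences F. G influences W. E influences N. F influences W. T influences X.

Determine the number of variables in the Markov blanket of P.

5

P has child T.
Parents of P: E, J.
Co-parents of P (other parents of its children):
  T: K, N
MB(P) = {E, J, K, N, T}, which has 5 nodes.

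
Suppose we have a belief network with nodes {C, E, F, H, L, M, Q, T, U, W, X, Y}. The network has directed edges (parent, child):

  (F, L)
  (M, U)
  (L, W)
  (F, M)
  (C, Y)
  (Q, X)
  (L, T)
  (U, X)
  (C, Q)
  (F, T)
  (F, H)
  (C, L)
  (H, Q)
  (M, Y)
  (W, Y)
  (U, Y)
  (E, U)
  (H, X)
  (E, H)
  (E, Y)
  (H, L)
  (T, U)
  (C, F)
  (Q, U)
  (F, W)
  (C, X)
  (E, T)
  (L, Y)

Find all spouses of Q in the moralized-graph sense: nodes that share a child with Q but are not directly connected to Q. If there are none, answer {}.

{E, M, T}

Children of Q: U, X.
  U's other parents are E, M, T.
  X also has parents C, H, U.
Excluding nodes already adjacent to Q (C, H, U, X), the co-parent-only contribution is {E, M, T}.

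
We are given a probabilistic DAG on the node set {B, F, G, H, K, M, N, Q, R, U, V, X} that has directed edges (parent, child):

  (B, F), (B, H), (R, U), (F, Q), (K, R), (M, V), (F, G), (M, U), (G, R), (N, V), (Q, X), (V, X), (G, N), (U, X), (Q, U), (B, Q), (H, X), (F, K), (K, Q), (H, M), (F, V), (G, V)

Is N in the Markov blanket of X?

No

By definition, MB(X) is built from X's parents, X's children, and the co-parents of X.
Ch(X) = {}.
X's parents: H, Q, U, V.
X has no children, so there are no co-parents.
MB(X) = {H, Q, U, V}; N is not in this set.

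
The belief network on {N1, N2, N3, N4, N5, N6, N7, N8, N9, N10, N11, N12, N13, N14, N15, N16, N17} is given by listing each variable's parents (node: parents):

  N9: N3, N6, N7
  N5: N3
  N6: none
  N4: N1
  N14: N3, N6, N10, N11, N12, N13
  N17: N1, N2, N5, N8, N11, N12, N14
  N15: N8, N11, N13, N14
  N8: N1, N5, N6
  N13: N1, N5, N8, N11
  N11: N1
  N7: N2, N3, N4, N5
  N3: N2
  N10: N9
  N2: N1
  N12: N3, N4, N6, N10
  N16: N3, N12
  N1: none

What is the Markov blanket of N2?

Recall MB(v) = parents ∪ children ∪ spouses, where spouses are the other parents of v's children.
Parents of N2: N1.
N2's children: N3, N7, N17.
Other parents of N2's children:
  N3: no additional parents.
  N7 also has parents N3, N4, N5.
  parents(N17) \ {N2} = {N1, N5, N8, N11, N12, N14}.
So the Markov blanket of N2 is {N1, N3, N4, N5, N7, N8, N11, N12, N14, N17}.

{N1, N3, N4, N5, N7, N8, N11, N12, N14, N17}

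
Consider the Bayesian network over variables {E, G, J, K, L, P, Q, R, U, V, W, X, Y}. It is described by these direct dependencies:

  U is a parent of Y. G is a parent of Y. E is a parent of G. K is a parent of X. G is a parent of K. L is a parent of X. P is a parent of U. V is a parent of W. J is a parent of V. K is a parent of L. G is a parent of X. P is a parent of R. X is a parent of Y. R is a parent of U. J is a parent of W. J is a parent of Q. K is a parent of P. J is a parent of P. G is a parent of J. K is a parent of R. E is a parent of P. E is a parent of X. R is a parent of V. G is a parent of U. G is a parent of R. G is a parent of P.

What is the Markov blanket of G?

{E, J, K, L, P, R, U, X, Y}

Recall MB(v) = parents ∪ children ∪ spouses, where spouses are the other parents of v's children.
Pa(G) = {E}.
G has children J, K, P, R, U, X, Y.
Parents of each child, excluding G:
  J: —
  K: —
  P: E, J, K
  R: K, P
  U: P, R
  X: E, K, L
  Y: U, X
So the Markov blanket of G is {E, J, K, L, P, R, U, X, Y}.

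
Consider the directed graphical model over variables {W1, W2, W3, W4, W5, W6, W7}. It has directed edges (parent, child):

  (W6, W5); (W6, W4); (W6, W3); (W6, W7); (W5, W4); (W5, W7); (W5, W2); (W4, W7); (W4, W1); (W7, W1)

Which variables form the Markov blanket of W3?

Pa(W3) = {W6}.
Children of W3: none.
W3 has no children, so there are no co-parents.
Union: {W6} ∪ {} ∪ {} = {W6}.

{W6}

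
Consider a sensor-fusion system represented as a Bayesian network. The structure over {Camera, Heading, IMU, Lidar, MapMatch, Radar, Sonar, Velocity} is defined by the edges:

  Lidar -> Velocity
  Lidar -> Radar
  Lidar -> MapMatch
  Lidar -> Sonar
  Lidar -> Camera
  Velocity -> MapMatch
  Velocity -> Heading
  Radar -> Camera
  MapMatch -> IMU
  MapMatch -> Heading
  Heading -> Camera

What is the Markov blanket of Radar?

{Camera, Heading, Lidar}

By definition, MB(Radar) is built from Radar's parents, Radar's children, and the co-parents of Radar.
Radar's children: Camera.
Parents of Radar: Lidar.
Co-parents of Radar (other parents of its children):
  Camera's other parents are Heading, Lidar.
Union: {Lidar} ∪ {Camera} ∪ {Heading, Lidar} = {Camera, Heading, Lidar}.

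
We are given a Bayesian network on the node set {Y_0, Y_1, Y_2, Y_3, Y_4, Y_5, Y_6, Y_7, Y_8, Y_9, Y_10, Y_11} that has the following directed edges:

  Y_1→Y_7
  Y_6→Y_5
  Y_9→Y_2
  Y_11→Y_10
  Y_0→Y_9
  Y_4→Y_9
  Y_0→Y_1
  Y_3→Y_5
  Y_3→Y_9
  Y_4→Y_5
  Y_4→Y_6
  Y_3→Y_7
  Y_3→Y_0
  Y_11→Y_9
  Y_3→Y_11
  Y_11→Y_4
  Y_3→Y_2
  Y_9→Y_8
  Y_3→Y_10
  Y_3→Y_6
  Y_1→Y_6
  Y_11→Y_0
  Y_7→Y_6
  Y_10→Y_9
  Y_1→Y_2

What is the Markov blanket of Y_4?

A node's Markov blanket = Pa ∪ Ch ∪ (parents of Ch other than the node itself).
Parents of Y_4: Y_11.
Y_4 has children Y_5, Y_6, Y_9.
Co-parents of Y_4 (other parents of its children):
  parents(Y_6) \ {Y_4} = {Y_1, Y_3, Y_7}.
  parents(Y_9) \ {Y_4} = {Y_0, Y_3, Y_10, Y_11}.
  Y_5 also has parents Y_3, Y_6.
So the Markov blanket of Y_4 is {Y_0, Y_1, Y_3, Y_5, Y_6, Y_7, Y_9, Y_10, Y_11}.

{Y_0, Y_1, Y_3, Y_5, Y_6, Y_7, Y_9, Y_10, Y_11}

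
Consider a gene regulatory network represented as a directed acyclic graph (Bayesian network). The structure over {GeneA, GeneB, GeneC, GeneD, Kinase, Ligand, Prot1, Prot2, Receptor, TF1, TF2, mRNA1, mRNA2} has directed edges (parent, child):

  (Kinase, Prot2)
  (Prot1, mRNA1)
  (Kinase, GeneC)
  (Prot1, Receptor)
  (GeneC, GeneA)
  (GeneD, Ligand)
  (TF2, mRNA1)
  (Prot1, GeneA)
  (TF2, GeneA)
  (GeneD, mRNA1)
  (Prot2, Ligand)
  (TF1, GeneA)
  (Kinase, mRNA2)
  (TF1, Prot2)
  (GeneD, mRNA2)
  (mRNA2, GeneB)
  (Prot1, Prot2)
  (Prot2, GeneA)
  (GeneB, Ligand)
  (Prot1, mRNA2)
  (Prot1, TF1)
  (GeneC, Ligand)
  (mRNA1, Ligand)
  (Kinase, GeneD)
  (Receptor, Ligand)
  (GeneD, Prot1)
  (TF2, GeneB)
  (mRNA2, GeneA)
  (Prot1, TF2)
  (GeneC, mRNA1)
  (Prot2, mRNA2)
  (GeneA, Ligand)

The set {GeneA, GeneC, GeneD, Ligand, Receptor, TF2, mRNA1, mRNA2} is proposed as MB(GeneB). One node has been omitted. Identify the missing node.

Prot2

Pa(GeneB) = {TF2, mRNA2}.
GeneB's children: Ligand.
Parents of each child, excluding GeneB:
  parents(Ligand) \ {GeneB} = {GeneA, GeneC, GeneD, Prot2, Receptor, mRNA1}.
MB(GeneB) = {GeneA, GeneC, GeneD, Ligand, Prot2, Receptor, TF2, mRNA1, mRNA2}.
Comparing with the claimed set, Prot2 is missing.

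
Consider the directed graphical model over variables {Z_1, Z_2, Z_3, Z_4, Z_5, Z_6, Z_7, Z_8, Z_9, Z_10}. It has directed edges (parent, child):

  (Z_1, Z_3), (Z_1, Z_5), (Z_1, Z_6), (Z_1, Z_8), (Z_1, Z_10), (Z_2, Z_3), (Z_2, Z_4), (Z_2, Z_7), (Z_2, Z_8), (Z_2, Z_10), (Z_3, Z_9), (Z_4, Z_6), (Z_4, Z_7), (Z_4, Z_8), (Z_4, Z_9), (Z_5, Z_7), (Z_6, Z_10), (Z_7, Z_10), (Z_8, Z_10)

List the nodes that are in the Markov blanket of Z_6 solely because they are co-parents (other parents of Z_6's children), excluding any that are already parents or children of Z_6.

{Z_2, Z_7, Z_8}

Children of Z_6: Z_10.
  Z_10's other parents are Z_1, Z_2, Z_7, Z_8.
Excluding nodes already adjacent to Z_6 (Z_1, Z_4, Z_10), the co-parent-only contribution is {Z_2, Z_7, Z_8}.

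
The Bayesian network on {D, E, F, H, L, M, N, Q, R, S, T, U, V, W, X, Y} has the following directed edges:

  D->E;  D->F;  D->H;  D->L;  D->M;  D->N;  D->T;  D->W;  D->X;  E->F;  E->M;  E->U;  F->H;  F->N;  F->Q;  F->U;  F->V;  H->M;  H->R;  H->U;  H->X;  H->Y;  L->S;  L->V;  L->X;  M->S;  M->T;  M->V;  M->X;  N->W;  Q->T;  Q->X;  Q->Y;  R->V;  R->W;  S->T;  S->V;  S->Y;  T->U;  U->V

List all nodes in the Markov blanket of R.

The Markov blanket of a node is its parents, its children, and the other parents of its children.
R's parents: H.
R has children V, W.
Co-parents of R (other parents of its children):
  V's other parents are F, L, M, S, U.
  W's other parents are D, N.
MB(R) = {D, F, H, L, M, N, S, U, V, W}.

{D, F, H, L, M, N, S, U, V, W}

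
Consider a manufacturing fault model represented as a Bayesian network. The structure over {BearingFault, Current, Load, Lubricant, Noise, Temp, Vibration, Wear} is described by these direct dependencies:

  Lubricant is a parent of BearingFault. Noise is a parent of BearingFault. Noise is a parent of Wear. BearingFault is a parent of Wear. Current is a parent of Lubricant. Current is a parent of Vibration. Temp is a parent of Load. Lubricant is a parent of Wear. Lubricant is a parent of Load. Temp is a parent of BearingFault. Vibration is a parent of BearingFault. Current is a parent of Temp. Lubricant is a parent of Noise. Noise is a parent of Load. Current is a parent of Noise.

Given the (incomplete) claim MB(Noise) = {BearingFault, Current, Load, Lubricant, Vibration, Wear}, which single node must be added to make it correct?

Temp

A node's Markov blanket = Pa ∪ Ch ∪ (parents of Ch other than the node itself).
Parents of Noise: Current, Lubricant.
Ch(Noise) = {BearingFault, Load, Wear}.
For each child, the remaining parents (spouses of Noise):
  parents(BearingFault) \ {Noise} = {Lubricant, Temp, Vibration}.
  parents(Wear) \ {Noise} = {BearingFault, Lubricant}.
  Load's other parents are Lubricant, Temp.
MB(Noise) = {BearingFault, Current, Load, Lubricant, Temp, Vibration, Wear}.
Comparing with the claimed set, Temp is missing.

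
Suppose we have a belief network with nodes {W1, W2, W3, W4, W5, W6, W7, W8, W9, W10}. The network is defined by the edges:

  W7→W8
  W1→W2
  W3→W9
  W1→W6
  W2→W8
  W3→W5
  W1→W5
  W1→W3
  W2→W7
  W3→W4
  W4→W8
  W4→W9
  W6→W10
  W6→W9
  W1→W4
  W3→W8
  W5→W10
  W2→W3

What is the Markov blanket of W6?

W6 has parent W1.
W6's children: W9, W10.
Parents of each child, excluding W6:
  W9: W3, W4
  W10: W5
Union: {W1} ∪ {W9, W10} ∪ {W3, W4, W5} = {W1, W3, W4, W5, W9, W10}.

{W1, W3, W4, W5, W9, W10}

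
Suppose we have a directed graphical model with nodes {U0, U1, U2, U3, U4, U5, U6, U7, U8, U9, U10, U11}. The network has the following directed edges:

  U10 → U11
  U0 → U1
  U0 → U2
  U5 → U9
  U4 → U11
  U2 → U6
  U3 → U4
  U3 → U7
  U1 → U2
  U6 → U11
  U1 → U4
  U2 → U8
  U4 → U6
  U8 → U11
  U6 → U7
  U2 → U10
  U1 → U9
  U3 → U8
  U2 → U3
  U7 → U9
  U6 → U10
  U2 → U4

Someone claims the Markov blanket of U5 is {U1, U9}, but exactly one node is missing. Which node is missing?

Parents of U5: none.
U5 has child U9.
Other parents of U5's children:
  U9: U1, U7
MB(U5) = {U1, U7, U9}.
Comparing with the claimed set, U7 is missing.

U7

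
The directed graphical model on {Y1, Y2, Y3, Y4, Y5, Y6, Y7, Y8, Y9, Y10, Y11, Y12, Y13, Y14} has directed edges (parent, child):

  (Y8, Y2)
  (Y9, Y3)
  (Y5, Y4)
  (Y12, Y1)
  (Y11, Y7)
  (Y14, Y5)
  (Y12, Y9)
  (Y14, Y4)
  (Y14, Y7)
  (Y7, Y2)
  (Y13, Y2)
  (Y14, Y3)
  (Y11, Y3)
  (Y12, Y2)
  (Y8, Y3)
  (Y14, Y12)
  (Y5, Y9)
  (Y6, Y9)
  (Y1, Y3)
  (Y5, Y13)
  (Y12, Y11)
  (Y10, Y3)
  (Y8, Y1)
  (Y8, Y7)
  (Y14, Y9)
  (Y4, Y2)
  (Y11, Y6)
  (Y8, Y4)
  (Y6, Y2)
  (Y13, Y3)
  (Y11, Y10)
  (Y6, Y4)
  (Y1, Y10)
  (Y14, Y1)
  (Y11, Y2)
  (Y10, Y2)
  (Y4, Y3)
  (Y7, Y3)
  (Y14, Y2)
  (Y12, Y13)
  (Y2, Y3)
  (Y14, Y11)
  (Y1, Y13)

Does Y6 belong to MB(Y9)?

Y6 is a parent of Y9.
So Y6 ∈ MB(Y9).

Yes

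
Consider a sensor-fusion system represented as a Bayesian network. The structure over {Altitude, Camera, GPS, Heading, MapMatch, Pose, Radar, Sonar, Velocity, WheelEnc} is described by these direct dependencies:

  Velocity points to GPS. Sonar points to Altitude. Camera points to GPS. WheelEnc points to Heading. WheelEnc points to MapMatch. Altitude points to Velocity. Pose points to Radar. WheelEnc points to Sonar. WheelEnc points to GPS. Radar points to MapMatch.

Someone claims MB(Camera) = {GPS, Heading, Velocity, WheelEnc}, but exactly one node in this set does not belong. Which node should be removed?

Camera has no parents.
Children of Camera: GPS.
Parents of each child, excluding Camera:
  GPS's other parents are Velocity, WheelEnc.
MB(Camera) = {GPS, Velocity, WheelEnc}.
Heading is neither a parent, child, nor co-parent of Camera, so it does not belong.

Heading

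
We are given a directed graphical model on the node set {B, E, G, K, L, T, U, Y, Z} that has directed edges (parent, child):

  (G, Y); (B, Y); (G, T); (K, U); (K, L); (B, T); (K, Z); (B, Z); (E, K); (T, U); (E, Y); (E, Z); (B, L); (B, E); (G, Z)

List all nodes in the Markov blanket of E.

The Markov blanket of a node is its parents, its children, and the other parents of its children.
E's parents: B.
Ch(E) = {K, Y, Z}.
Co-parents of E (other parents of its children):
  K: —
  Y: B, G
  Z: B, G, K
Taking the union gives {B, G, K, Y, Z}.

{B, G, K, Y, Z}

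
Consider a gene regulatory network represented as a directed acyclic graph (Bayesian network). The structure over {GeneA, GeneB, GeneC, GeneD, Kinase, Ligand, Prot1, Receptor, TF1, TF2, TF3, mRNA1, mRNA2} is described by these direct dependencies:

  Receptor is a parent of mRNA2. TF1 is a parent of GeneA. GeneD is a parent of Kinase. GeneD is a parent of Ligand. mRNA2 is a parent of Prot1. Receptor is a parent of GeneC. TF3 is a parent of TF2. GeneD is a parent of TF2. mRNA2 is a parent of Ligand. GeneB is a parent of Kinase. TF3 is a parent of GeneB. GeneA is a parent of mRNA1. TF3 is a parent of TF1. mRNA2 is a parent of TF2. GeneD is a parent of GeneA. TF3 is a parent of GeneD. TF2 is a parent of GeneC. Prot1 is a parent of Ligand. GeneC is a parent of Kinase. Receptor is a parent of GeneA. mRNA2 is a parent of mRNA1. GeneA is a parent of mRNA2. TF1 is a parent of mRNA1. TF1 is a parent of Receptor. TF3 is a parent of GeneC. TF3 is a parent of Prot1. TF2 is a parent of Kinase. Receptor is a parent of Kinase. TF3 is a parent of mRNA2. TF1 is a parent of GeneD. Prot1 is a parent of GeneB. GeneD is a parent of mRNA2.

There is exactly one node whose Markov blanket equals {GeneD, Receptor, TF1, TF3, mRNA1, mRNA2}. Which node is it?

GeneA

The target node must have every member of {GeneD, Receptor, TF1, TF3, mRNA1, mRNA2} as a parent, child, or co-parent, and no others.
Parents of GeneA: GeneD, Receptor, TF1; children: mRNA1, mRNA2; co-parents: GeneD, Receptor, TF1, TF3, mRNA2.
These exactly cover the given set, so the node is GeneA.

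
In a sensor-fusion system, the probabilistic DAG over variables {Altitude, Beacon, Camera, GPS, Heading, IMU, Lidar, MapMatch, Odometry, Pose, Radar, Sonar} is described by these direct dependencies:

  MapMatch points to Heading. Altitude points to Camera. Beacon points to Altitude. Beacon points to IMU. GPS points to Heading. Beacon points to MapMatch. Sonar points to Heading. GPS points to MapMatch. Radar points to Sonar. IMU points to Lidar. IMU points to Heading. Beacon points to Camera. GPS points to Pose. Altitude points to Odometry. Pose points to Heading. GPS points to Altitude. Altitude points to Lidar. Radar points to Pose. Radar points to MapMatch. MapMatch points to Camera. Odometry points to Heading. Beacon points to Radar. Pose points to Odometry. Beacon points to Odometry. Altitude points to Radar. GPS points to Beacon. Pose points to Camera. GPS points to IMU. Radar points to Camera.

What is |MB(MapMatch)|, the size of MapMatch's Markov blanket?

Recall MB(v) = parents ∪ children ∪ spouses, where spouses are the other parents of v's children.
MapMatch's children: Camera, Heading.
MapMatch has parents Beacon, GPS, Radar.
For each child, the remaining parents (spouses of MapMatch):
  Camera also has parents Altitude, Beacon, Pose, Radar.
  Heading's other parents are GPS, IMU, Odometry, Pose, Sonar.
MB(MapMatch) = {Altitude, Beacon, Camera, GPS, Heading, IMU, Odometry, Pose, Radar, Sonar}, which has 10 nodes.

10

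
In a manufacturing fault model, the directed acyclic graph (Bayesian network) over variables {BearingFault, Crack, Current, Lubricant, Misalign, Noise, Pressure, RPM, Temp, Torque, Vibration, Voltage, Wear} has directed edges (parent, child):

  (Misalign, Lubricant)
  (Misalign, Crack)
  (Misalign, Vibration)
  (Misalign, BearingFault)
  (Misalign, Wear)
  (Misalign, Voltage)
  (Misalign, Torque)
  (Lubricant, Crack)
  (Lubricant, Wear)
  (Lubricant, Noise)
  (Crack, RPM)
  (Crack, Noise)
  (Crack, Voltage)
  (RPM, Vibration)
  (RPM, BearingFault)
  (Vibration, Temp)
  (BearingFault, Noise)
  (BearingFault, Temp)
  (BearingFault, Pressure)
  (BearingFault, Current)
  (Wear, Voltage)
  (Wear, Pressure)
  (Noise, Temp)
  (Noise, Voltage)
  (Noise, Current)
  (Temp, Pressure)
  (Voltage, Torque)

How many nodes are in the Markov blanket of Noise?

Recall MB(v) = parents ∪ children ∪ spouses, where spouses are the other parents of v's children.
Pa(Noise) = {BearingFault, Crack, Lubricant}.
Children of Noise: Current, Temp, Voltage.
Other parents of Noise's children:
  Temp's other parents are BearingFault, Vibration.
  Voltage also has parents Crack, Misalign, Wear.
  Current's other parent is BearingFault.
MB(Noise) = {BearingFault, Crack, Current, Lubricant, Misalign, Temp, Vibration, Voltage, Wear}, which has 9 nodes.

9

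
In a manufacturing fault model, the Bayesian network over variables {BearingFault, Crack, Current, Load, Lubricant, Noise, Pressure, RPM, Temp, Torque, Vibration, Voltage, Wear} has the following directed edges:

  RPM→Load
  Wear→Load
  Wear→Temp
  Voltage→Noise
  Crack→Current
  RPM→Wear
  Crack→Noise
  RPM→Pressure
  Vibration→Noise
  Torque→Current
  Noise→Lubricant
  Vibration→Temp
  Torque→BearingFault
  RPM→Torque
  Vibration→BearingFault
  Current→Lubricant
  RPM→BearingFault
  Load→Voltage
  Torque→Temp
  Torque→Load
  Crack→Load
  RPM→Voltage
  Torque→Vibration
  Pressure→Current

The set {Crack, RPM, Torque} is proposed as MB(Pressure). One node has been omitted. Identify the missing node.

The Markov blanket of a node is its parents, its children, and the other parents of its children.
Pressure's parents: RPM.
Children of Pressure: Current.
Co-parents of Pressure (other parents of its children):
  Current: Crack, Torque
MB(Pressure) = {Crack, Current, RPM, Torque}.
Comparing with the claimed set, Current is missing.

Current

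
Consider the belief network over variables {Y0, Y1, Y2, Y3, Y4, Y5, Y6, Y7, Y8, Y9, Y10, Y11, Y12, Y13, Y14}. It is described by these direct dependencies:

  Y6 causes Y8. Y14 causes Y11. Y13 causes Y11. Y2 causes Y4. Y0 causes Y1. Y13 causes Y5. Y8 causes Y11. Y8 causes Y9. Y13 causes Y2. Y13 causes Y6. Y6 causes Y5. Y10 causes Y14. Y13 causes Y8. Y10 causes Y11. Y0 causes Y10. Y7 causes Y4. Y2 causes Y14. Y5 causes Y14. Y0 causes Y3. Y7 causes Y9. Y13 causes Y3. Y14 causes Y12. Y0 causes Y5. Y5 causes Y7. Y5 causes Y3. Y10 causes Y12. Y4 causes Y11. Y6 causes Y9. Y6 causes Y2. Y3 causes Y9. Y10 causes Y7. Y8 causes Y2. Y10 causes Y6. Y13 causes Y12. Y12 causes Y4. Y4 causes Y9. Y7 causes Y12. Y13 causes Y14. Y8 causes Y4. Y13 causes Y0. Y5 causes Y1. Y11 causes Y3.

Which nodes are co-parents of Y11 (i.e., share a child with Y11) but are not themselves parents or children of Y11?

Children of Y11: Y3.
  parents(Y3) \ {Y11} = {Y0, Y5, Y13}.
Excluding nodes already adjacent to Y11 (Y3, Y4, Y8, Y10, Y13, Y14), the co-parent-only contribution is {Y0, Y5}.

{Y0, Y5}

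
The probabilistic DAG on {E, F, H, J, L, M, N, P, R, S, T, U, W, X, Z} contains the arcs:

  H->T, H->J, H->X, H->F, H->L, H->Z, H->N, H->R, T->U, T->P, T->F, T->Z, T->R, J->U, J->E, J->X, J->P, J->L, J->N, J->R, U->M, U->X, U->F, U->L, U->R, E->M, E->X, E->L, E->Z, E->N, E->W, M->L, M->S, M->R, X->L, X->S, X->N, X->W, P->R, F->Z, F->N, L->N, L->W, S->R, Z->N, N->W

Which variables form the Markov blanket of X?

{E, F, H, J, L, M, N, S, U, W, Z}

Pa(X) = {E, H, J, U}.
X has children L, N, S, W.
For each child, the remaining parents (spouses of X):
  parents(L) \ {X} = {E, H, J, M, U}.
  S's other parent is M.
  parents(N) \ {X} = {E, F, H, J, L, Z}.
  W also has parents E, L, N.
Taking the union gives {E, F, H, J, L, M, N, S, U, W, Z}.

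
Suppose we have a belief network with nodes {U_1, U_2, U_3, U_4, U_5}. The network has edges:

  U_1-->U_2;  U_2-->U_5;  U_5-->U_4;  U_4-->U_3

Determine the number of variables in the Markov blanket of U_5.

U_5 has parent U_2.
U_5's children: U_4.
Other parents of U_5's children:
  U_4: —
MB(U_5) = {U_2, U_4}, which has 2 nodes.

2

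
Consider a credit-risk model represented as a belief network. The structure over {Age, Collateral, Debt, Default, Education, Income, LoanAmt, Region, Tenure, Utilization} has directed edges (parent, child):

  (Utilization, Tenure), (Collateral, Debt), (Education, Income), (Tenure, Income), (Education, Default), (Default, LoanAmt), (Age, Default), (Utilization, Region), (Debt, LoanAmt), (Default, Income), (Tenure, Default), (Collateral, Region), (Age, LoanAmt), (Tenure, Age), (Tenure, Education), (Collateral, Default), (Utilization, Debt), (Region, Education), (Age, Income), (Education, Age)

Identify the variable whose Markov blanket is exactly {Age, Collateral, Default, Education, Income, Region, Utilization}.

Tenure

The target node must have every member of {Age, Collateral, Default, Education, Income, Region, Utilization} as a parent, child, or co-parent, and no others.
Parents of Tenure: Utilization; children: Age, Default, Education, Income; co-parents: Age, Collateral, Default, Education, Region.
These exactly cover the given set, so the node is Tenure.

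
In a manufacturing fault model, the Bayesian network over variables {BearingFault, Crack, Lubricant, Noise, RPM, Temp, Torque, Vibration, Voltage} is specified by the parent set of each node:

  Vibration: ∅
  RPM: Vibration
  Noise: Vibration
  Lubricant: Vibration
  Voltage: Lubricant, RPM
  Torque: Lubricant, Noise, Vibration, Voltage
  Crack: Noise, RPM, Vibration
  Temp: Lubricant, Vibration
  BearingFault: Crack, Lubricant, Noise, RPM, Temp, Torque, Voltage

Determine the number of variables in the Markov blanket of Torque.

A node's Markov blanket = Pa ∪ Ch ∪ (parents of Ch other than the node itself).
Torque's parents: Lubricant, Noise, Vibration, Voltage.
Torque has child BearingFault.
Co-parents of Torque (other parents of its children):
  BearingFault also has parents Crack, Lubricant, Noise, RPM, Temp, Voltage.
MB(Torque) = {BearingFault, Crack, Lubricant, Noise, RPM, Temp, Vibration, Voltage}, which has 8 nodes.

8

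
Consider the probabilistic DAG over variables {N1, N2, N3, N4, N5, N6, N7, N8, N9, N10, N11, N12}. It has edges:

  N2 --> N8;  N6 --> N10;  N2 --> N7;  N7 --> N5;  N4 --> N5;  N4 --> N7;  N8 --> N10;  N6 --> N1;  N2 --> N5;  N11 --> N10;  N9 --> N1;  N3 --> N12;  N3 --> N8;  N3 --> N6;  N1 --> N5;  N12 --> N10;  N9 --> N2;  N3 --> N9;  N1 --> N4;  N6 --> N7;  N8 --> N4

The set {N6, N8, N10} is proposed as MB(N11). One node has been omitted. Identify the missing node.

N12

A node's Markov blanket = Pa ∪ Ch ∪ (parents of Ch other than the node itself).
N11 has no parents.
Ch(N11) = {N10}.
For each child, the remaining parents (spouses of N11):
  N10: N6, N8, N12
MB(N11) = {N6, N8, N10, N12}.
Comparing with the claimed set, N12 is missing.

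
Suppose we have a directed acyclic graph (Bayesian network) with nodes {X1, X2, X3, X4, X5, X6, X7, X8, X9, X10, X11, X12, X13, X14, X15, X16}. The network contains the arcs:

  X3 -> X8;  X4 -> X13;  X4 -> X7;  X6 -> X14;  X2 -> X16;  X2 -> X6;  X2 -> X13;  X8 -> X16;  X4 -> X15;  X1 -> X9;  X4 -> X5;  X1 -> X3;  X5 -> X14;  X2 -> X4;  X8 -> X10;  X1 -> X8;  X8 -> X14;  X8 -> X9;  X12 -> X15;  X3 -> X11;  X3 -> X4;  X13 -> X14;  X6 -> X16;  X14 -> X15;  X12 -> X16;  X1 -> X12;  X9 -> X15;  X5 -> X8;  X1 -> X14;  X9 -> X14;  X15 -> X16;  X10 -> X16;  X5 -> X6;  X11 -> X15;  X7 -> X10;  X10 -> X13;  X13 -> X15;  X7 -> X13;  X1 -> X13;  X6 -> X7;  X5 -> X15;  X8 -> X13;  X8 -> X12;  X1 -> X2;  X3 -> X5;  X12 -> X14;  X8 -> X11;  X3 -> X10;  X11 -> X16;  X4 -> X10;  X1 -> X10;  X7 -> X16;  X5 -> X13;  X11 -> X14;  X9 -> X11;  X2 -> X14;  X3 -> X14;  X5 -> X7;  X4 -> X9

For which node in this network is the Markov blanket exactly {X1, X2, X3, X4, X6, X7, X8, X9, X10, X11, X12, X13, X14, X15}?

The target node must have every member of {X1, X2, X3, X4, X6, X7, X8, X9, X10, X11, X12, X13, X14, X15} as a parent, child, or co-parent, and no others.
Parents of X5: X3, X4; children: X6, X7, X8, X13, X14, X15; co-parents: X1, X2, X3, X4, X6, X7, X8, X9, X10, X11, X12, X13, X14.
These exactly cover the given set, so the node is X5.

X5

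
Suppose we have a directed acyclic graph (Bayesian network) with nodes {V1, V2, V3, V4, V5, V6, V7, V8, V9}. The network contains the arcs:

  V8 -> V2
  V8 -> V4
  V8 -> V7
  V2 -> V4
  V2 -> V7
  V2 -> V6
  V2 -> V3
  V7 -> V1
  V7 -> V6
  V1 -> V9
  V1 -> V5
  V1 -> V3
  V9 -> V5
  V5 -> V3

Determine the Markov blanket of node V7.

Children of V7: V1, V6.
V7's parents: V2, V8.
For each child, the remaining parents (spouses of V7):
  V1: no additional parents.
  V6 also has parent V2.
MB(V7) = {V1, V2, V6, V8}.

{V1, V2, V6, V8}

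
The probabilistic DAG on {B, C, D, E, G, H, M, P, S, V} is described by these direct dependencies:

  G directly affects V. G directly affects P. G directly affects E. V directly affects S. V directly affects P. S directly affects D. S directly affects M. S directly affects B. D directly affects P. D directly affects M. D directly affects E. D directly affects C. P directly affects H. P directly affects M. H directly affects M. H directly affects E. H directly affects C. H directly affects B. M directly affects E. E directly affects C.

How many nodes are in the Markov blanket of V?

4

V has parent G.
Children of V: P, S.
For each child, the remaining parents (spouses of V):
  S: no additional parents.
  P also has parents D, G.
MB(V) = {D, G, P, S}, which has 4 nodes.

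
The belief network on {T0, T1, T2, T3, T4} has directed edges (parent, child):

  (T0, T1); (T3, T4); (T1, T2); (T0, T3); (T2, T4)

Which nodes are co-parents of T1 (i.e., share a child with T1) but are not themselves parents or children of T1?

Children of T1: T2.
  T2 has no other parent.
Excluding nodes already adjacent to T1 (T0, T2), the co-parent-only contribution is {}.

{}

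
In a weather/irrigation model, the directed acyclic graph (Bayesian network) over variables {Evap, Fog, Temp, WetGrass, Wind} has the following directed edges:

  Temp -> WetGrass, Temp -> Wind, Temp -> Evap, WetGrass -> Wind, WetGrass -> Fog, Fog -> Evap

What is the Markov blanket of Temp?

Recall MB(v) = parents ∪ children ∪ spouses, where spouses are the other parents of v's children.
Children of Temp: Evap, WetGrass, Wind.
Temp's parents: none.
Co-parents of Temp (other parents of its children):
  WetGrass: no additional parents.
  parents(Wind) \ {Temp} = {WetGrass}.
  parents(Evap) \ {Temp} = {Fog}.
Taking the union gives {Evap, Fog, WetGrass, Wind}.

{Evap, Fog, WetGrass, Wind}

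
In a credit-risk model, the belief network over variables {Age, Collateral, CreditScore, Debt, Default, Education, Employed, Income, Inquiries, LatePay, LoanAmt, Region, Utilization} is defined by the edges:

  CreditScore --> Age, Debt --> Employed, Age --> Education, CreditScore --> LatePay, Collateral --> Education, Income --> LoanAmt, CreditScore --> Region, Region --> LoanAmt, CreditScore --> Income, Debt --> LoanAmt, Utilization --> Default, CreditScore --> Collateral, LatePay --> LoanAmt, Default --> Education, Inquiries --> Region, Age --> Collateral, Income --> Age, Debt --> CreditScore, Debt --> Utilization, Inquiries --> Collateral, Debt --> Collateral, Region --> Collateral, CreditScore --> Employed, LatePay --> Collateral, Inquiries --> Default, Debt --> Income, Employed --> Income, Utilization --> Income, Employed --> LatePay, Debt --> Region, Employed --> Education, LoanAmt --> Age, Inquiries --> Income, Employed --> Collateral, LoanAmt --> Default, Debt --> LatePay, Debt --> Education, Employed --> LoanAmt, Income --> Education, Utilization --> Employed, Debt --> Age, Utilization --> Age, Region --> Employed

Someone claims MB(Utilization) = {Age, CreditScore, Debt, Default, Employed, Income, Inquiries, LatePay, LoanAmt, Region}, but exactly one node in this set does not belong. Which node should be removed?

Parents of Utilization: Debt.
Utilization has children Age, Default, Employed, Income.
Co-parents of Utilization (other parents of its children):
  Employed: CreditScore, Debt, Region
  Income: CreditScore, Debt, Employed, Inquiries
  Age: CreditScore, Debt, Income, LoanAmt
  Default: Inquiries, LoanAmt
MB(Utilization) = {Age, CreditScore, Debt, Default, Employed, Income, Inquiries, LoanAmt, Region}.
LatePay is neither a parent, child, nor co-parent of Utilization, so it does not belong.

LatePay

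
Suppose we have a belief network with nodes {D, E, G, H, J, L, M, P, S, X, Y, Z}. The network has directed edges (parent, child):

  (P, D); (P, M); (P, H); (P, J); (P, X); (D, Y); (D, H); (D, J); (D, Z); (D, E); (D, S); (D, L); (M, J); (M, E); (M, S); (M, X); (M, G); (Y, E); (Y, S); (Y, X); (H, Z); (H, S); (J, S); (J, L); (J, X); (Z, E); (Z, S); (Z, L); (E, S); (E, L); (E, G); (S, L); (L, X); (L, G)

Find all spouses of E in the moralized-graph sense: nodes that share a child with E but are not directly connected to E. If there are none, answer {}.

Children of E: G, L, S.
  S: D, H, J, M, Y, Z
  L: D, J, S, Z
  G: L, M
Excluding nodes already adjacent to E (D, G, L, M, S, Y, Z), the co-parent-only contribution is {H, J}.

{H, J}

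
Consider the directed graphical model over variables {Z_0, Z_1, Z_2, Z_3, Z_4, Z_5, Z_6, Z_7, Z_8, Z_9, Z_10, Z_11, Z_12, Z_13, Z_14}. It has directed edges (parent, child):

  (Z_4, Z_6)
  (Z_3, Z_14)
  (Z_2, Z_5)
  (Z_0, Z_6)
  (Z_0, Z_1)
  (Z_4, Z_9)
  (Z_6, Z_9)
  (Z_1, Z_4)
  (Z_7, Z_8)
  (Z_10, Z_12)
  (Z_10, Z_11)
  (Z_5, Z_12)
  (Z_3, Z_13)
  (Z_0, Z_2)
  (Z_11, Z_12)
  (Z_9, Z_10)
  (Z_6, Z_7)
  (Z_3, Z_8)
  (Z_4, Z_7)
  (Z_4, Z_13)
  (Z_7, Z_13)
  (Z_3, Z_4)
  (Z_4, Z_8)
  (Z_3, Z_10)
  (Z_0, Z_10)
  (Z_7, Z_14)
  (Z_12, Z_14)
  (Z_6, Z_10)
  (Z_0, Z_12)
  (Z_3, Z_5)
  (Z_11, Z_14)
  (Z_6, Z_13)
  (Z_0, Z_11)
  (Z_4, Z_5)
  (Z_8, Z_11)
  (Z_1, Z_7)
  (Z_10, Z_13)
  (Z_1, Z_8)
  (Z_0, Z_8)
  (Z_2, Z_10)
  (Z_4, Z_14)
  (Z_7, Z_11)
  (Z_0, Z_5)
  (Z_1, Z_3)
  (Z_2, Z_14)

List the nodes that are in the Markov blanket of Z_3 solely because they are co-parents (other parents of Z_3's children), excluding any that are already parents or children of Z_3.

{Z_0, Z_2, Z_6, Z_7, Z_9, Z_11, Z_12}

Children of Z_3: Z_4, Z_5, Z_8, Z_10, Z_13, Z_14.
  Z_4: Z_1
  Z_5: Z_0, Z_2, Z_4
  Z_8: Z_0, Z_1, Z_4, Z_7
  Z_10: Z_0, Z_2, Z_6, Z_9
  Z_13: Z_4, Z_6, Z_7, Z_10
  Z_14: Z_2, Z_4, Z_7, Z_11, Z_12
Excluding nodes already adjacent to Z_3 (Z_1, Z_4, Z_5, Z_8, Z_10, Z_13, Z_14), the co-parent-only contribution is {Z_0, Z_2, Z_6, Z_7, Z_9, Z_11, Z_12}.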